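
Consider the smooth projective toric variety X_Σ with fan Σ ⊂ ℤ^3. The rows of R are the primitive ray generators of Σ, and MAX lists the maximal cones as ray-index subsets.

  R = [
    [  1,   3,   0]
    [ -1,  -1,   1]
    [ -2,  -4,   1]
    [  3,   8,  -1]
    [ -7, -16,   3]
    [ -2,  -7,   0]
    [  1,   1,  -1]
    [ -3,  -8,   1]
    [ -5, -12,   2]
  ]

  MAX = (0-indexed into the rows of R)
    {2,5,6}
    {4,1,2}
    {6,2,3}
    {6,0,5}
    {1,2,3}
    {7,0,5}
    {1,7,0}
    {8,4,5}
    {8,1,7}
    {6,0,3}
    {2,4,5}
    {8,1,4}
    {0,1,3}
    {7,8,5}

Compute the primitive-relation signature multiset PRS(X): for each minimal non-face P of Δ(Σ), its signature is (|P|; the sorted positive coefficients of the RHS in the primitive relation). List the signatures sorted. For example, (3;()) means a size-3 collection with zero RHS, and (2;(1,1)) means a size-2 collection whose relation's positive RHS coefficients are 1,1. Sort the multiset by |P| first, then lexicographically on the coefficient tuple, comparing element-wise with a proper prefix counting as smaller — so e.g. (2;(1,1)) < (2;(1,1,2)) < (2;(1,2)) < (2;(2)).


Σ has 15 primitive collections:

  {1,6}:  v_{1} + v_{6} = 0  →  sig = (2;())
  {3,7}:  v_{3} + v_{7} = 0  →  sig = (2;())
  {0,2}:  v_{0} + v_{2} = v_{1}  →  sig = (2;(1))
  {1,5}:  v_{1} + v_{5} = v_{7}  →  sig = (2;(1))
  {2,7}:  v_{2} + v_{7} = v_{8}  →  sig = (2;(1))
  {2,8}:  v_{2} + v_{8} = v_{4}  →  sig = (2;(1))
  {3,5}:  v_{3} + v_{5} = v_{6}  →  sig = (2;(1))
  {3,8}:  v_{3} + v_{8} = v_{2}  →  sig = (2;(1))
  {6,7}:  v_{6} + v_{7} = v_{5}  →  sig = (2;(1))
  {0,4}:  v_{0} + v_{4} = v_{1} + v_{8}  →  sig = (2;(1,1))
  {0,8}:  v_{0} + v_{8} = v_{1} + v_{7}  →  sig = (2;(1,1))
  {6,8}:  v_{6} + v_{8} = v_{2} + v_{5}  →  sig = (2;(1,1))
  {4,6}:  v_{4} + v_{6} = 2·v_{2} + v_{5}  →  sig = (2;(1,2))
  {3,4}:  v_{3} + v_{4} = 2·v_{2}  →  sig = (2;(2))
  {4,7}:  v_{4} + v_{7} = 2·v_{8}  →  sig = (2;(2))

Hence PRS(X_Σ) =
    (2;())
    (2;())
    (2;(1))
    (2;(1))
    (2;(1))
    (2;(1))
    (2;(1))
    (2;(1))
    (2;(1))
    (2;(1,1))
    (2;(1,1))
    (2;(1,1))
    (2;(1,2))
    (2;(2))
    (2;(2))


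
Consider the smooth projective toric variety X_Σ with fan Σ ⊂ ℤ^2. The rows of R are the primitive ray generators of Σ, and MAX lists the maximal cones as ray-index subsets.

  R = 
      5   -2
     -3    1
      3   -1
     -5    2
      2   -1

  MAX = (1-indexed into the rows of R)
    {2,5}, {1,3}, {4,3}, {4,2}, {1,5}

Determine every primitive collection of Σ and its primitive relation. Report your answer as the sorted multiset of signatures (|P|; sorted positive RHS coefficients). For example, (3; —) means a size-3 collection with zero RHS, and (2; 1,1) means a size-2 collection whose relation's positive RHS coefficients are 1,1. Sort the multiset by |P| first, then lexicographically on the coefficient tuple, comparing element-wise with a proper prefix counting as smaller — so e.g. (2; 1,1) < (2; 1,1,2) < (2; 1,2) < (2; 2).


Primitive collections (5):

  {1,4}:  v_{1} + v_{4} = 0 ; sig = (2; —)
  {2,3}:  v_{2} + v_{3} = 0 ; sig = (2; —)
  {1,2}:  v_{1} + v_{2} = v_{5} ; sig = (2; 1)
  {3,5}:  v_{3} + v_{5} = v_{1} ; sig = (2; 1)
  {4,5}:  v_{4} + v_{5} = v_{2} ; sig = (2; 1)

so the primitive-relation signature multiset is
{ (2; —) ×2,  (2; 1) ×3 }


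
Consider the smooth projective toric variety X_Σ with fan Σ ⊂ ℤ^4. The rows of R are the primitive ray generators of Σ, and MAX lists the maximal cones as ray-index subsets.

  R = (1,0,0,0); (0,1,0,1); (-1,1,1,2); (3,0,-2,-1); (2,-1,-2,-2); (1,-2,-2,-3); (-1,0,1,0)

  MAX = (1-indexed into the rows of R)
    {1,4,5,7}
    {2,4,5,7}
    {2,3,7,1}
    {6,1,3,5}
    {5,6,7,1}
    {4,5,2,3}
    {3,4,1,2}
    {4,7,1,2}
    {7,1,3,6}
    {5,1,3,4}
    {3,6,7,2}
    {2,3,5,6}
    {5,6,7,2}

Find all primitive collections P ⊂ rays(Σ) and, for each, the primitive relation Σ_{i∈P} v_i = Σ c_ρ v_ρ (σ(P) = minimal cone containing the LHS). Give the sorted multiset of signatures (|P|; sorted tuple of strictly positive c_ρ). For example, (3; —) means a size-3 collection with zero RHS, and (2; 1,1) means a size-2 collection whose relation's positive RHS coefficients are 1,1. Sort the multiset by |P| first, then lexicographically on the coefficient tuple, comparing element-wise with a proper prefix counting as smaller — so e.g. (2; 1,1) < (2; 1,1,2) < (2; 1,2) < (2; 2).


|primitive collections| = 5. Relations:

  P={4,6}:  v_{4} + v_{6} = 2·v_{5}  so sig = (2; 2)
  P={3,5,7}:  v_{3} + v_{5} + v_{7} = 0  so sig = (3; —)
  P={1,2,5}:  v_{1} + v_{2} + v_{5} = v_{4}  so sig = (3; 1)
  P={1,2,6}:  v_{1} + v_{2} + v_{6} = v_{5}  so sig = (3; 1)
  P={3,4,7}:  v_{3} + v_{4} + v_{7} = v_{1} + v_{2}  so sig = (3; 1,1)

Hence PRS(X_Σ) =
[(2; 2), (3; —), (3; 1), (3; 1), (3; 1,1)]


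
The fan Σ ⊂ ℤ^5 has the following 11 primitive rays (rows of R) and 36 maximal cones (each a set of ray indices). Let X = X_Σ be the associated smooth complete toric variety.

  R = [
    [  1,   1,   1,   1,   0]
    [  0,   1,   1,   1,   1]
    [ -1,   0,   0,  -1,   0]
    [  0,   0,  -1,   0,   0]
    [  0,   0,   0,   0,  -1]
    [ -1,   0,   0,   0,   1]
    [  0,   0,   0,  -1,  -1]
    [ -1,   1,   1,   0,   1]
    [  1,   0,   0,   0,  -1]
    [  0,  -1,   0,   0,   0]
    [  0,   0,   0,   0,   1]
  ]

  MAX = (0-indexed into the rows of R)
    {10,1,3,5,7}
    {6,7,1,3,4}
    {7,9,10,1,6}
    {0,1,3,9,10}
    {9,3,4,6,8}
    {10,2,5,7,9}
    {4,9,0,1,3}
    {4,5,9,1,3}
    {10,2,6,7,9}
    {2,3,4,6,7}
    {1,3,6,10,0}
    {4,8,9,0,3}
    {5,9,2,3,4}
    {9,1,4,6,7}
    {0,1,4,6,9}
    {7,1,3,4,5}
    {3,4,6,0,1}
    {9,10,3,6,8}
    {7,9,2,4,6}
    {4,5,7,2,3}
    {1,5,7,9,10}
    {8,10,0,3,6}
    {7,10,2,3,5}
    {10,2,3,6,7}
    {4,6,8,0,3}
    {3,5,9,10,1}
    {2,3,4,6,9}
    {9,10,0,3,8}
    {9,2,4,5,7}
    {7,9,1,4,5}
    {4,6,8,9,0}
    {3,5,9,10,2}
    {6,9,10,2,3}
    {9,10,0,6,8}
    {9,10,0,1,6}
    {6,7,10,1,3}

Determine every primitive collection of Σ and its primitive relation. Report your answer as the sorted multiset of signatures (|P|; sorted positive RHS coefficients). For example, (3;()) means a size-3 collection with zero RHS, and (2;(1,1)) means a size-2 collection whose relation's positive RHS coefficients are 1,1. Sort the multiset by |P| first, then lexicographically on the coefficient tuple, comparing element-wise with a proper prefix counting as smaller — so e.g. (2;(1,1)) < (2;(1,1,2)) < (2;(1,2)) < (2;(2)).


|primitive collections| = 13. Relations:

  {4,10}:  v_{4} + v_{10} = 0  ⇒ sig = (2;())
  {5,8}:  v_{5} + v_{8} = 0  ⇒ sig = (2;())
  {0,5}:  v_{0} + v_{5} = v_{1}  ⇒ sig = (2;(1))
  {1,2}:  v_{1} + v_{2} = v_{7}  ⇒ sig = (2;(1))
  {1,8}:  v_{1} + v_{8} = v_{0}  ⇒ sig = (2;(1))
  {2,8}:  v_{2} + v_{8} = v_{6}  ⇒ sig = (2;(1))
  {5,6}:  v_{5} + v_{6} = v_{2}  ⇒ sig = (2;(1))
  {0,2}:  v_{0} + v_{2} = v_{1} + v_{6}  ⇒ sig = (2;(1,1))
  {7,8}:  v_{7} + v_{8} = v_{1} + v_{6}  ⇒ sig = (2;(1,1))
  {0,7}:  v_{0} + v_{7} = 2·v_{1} + v_{6}  ⇒ sig = (2;(1,2))
  {3,7,9}:  v_{3} + v_{7} + v_{9} = v_{5}  ⇒ sig = (3;(1))
  {1,3,6,9}:  v_{1} + v_{3} + v_{6} + v_{9} = 0  ⇒ sig = (4;())
  {0,3,6,9}:  v_{0} + v_{3} + v_{6} + v_{9} = v_{8}  ⇒ sig = (4;(1))

Signatures (|P|; sorted positive RHS coefficients), sorted:
{ (2;()) ×2,  (2;(1)) ×5,  (2;(1,1)) ×2,  (2;(1,2)),  (3;(1)),  (4;()),  (4;(1)) }


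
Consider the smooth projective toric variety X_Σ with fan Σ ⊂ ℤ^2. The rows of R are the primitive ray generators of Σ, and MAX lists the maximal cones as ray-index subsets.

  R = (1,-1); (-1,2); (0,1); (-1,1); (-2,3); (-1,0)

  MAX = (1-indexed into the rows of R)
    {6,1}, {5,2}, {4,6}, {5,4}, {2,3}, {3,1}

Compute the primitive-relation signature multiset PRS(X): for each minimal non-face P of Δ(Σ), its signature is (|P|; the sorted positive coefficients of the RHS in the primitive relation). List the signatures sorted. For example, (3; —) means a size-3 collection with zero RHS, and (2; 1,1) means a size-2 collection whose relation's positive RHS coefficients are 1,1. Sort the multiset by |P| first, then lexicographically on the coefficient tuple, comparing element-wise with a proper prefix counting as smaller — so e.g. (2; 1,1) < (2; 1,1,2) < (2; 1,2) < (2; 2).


Δ(Σ) — 6 vertices, 9 min non-faces:

  • {1,4}:  v_{1} + v_{4} = 0  ⟹  sig = (2; —)
  • {1,2}:  v_{1} + v_{2} = v_{3}  ⟹  sig = (2; 1)
  • {1,5}:  v_{1} + v_{5} = v_{2}  ⟹  sig = (2; 1)
  • {2,4}:  v_{2} + v_{4} = v_{5}  ⟹  sig = (2; 1)
  • {3,4}:  v_{3} + v_{4} = v_{2}  ⟹  sig = (2; 1)
  • {3,6}:  v_{3} + v_{6} = v_{4}  ⟹  sig = (2; 1)
  • {2,6}:  v_{2} + v_{6} = 2·v_{4}  ⟹  sig = (2; 2)
  • {3,5}:  v_{3} + v_{5} = 2·v_{2}  ⟹  sig = (2; 2)
  • {5,6}:  v_{5} + v_{6} = 3·v_{4}  ⟹  sig = (2; 3)

Signatures (|P|; sorted positive RHS coefficients), sorted:
    (2; —)
    (2; 1)
    (2; 1)
    (2; 1)
    (2; 1)
    (2; 1)
    (2; 2)
    (2; 2)
    (2; 3)


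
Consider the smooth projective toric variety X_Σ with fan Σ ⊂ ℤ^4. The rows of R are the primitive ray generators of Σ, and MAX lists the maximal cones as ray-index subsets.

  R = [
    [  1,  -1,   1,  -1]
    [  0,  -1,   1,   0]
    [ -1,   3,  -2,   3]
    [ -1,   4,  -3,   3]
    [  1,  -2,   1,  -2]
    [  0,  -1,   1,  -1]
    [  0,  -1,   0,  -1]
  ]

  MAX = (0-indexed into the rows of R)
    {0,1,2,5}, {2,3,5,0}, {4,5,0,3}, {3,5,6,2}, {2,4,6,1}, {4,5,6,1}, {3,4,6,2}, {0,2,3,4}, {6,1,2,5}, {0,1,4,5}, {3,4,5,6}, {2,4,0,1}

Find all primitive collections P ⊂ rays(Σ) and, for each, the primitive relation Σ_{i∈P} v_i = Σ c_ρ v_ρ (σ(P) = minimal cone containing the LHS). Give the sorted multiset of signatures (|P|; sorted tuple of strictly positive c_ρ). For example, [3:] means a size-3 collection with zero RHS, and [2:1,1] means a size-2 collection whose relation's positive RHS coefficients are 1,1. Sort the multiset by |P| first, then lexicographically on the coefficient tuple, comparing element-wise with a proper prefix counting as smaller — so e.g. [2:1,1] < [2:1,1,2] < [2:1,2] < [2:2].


Minimal non-faces — 3 found among 7 rays, 12 max cones:

  P = {0,6}:  v_{0} + v_{6} = v_{4}  ⟹  sig = [2:1]
  P = {1,3}:  v_{1} + v_{3} = v_{2}  ⟹  sig = [2:1]
  P = {2,4,5}:  v_{2} + v_{4} + v_{5} = 0  ⟹  sig = [3:]

Signatures (|P|; sorted positive RHS coefficients), sorted:
    [2:1]
    [2:1]
    [3:]


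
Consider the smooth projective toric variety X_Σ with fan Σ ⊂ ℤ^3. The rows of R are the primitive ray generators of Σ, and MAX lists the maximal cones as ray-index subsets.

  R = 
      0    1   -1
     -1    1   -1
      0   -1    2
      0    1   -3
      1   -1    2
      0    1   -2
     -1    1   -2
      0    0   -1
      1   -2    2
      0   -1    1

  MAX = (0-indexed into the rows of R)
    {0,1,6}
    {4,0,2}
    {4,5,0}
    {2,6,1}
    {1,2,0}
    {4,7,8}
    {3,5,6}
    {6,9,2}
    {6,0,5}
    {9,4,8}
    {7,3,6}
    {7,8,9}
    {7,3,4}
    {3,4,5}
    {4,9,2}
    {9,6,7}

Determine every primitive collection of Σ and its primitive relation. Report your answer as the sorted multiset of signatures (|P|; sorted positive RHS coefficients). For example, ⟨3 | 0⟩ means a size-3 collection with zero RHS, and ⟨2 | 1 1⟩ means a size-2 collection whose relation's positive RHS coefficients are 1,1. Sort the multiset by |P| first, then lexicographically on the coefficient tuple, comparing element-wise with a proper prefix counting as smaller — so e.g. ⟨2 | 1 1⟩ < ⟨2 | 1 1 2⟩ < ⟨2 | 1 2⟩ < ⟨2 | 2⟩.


|primitive collections| = 23. Relations:

  • {0,9}:  v_{0} + v_{9} = 0  →  sig = ⟨2 | 0⟩
  • {2,5}:  v_{2} + v_{5} = 0  →  sig = ⟨2 | 0⟩
  • {4,6}:  v_{4} + v_{6} = 0  →  sig = ⟨2 | 0⟩
  • {0,7}:  v_{0} + v_{7} = v_{5}  →  sig = ⟨2 | 1⟩
  • {1,7}:  v_{1} + v_{7} = v_{6}  →  sig = ⟨2 | 1⟩
  • {1,8}:  v_{1} + v_{8} = v_{9}  →  sig = ⟨2 | 1⟩
  • {2,3}:  v_{2} + v_{3} = v_{7}  →  sig = ⟨2 | 1⟩
  • {2,7}:  v_{2} + v_{7} = v_{9}  →  sig = ⟨2 | 1⟩
  • {5,7}:  v_{5} + v_{7} = v_{3}  →  sig = ⟨2 | 1⟩
  • {5,9}:  v_{5} + v_{9} = v_{7}  →  sig = ⟨2 | 1⟩
  • {0,8}:  v_{0} + v_{8} = v_{4} + v_{7}  →  sig = ⟨2 | 1 1⟩
  • {1,3}:  v_{1} + v_{3} = v_{5} + v_{6}  →  sig = ⟨2 | 1 1⟩
  • {1,4}:  v_{1} + v_{4} = v_{0} + v_{2}  →  sig = ⟨2 | 1 1⟩
  • {1,5}:  v_{1} + v_{5} = v_{0} + v_{6}  →  sig = ⟨2 | 1 1⟩
  • {1,9}:  v_{1} + v_{9} = v_{2} + v_{6}  →  sig = ⟨2 | 1 1⟩
  • {6,8}:  v_{6} + v_{8} = v_{7} + v_{9}  →  sig = ⟨2 | 1 1⟩
  • {2,8}:  v_{2} + v_{8} = v_{4} + 2·v_{9}  →  sig = ⟨2 | 1 2⟩
  • {5,8}:  v_{5} + v_{8} = v_{4} + 2·v_{7}  →  sig = ⟨2 | 1 2⟩
  • {3,8}:  v_{3} + v_{8} = v_{4} + 3·v_{7}  →  sig = ⟨2 | 1 3⟩
  • {0,3}:  v_{0} + v_{3} = 2·v_{5}  →  sig = ⟨2 | 2⟩
  • {3,9}:  v_{3} + v_{9} = 2·v_{7}  →  sig = ⟨2 | 2⟩
  • {0,2,6}:  v_{0} + v_{2} + v_{6} = v_{1}  →  sig = ⟨3 | 1⟩
  • {4,7,9}:  v_{4} + v_{7} + v_{9} = v_{8}  →  sig = ⟨3 | 1⟩

so the primitive-relation signature multiset is
{ ⟨2 | 0⟩ ×3,  ⟨2 | 1⟩ ×7,  ⟨2 | 1 1⟩ ×6,  ⟨2 | 1 2⟩ ×2,  ⟨2 | 1 3⟩,  ⟨2 | 2⟩ ×2,  ⟨3 | 1⟩ ×2 }


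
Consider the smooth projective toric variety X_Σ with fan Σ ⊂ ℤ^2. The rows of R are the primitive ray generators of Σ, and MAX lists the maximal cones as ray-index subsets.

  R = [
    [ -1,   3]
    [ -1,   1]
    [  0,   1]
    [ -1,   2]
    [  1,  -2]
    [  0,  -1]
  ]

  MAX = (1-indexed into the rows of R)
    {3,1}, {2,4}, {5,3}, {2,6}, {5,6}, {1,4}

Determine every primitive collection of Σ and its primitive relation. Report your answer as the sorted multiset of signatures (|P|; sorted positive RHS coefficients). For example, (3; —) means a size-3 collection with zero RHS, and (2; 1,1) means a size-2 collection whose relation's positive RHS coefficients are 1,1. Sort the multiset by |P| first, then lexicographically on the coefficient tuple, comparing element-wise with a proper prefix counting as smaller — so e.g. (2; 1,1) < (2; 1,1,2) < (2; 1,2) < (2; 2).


The 9 primitive collections of Σ (r=6, n=2):

  P={3,6}:  v_{3} + v_{6} = 0  ⇒ sig = (2; —)
  P={4,5}:  v_{4} + v_{5} = 0  ⇒ sig = (2; —)
  P={1,5}:  v_{1} + v_{5} = v_{3}  ⇒ sig = (2; 1)
  P={1,6}:  v_{1} + v_{6} = v_{4}  ⇒ sig = (2; 1)
  P={2,3}:  v_{2} + v_{3} = v_{4}  ⇒ sig = (2; 1)
  P={2,5}:  v_{2} + v_{5} = v_{6}  ⇒ sig = (2; 1)
  P={3,4}:  v_{3} + v_{4} = v_{1}  ⇒ sig = (2; 1)
  P={4,6}:  v_{4} + v_{6} = v_{2}  ⇒ sig = (2; 1)
  P={1,2}:  v_{1} + v_{2} = 2·v_{4}  ⇒ sig = (2; 2)

so the primitive-relation signature multiset is
    (2; —)
    (2; —)
    (2; 1)
    (2; 1)
    (2; 1)
    (2; 1)
    (2; 1)
    (2; 1)
    (2; 2)


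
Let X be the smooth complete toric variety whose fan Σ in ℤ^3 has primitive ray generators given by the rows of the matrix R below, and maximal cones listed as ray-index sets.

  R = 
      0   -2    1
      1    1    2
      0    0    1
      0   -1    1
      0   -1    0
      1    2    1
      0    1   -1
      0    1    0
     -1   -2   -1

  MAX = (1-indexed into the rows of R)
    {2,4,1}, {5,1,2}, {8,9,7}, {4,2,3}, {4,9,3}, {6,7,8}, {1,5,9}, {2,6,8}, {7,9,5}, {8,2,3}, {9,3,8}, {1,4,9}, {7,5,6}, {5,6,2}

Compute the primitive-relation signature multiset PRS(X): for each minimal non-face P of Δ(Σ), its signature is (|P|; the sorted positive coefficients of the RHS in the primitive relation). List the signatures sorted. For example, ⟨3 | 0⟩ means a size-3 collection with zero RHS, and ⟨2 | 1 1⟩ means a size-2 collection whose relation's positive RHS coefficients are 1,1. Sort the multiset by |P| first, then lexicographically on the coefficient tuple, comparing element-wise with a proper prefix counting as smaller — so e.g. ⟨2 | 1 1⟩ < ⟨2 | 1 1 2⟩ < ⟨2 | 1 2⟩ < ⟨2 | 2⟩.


Δ(Σ) — 9 vertices, 15 min non-faces:

  • {4,7}:  v_{4} + v_{7} = 0  ⟹  sig = ⟨2 | 0⟩
  • {5,8}:  v_{5} + v_{8} = 0  ⟹  sig = ⟨2 | 0⟩
  • {6,9}:  v_{6} + v_{9} = 0  ⟹  sig = ⟨2 | 0⟩
  • {1,7}:  v_{1} + v_{7} = v_{5}  ⟹  sig = ⟨2 | 1⟩
  • {1,8}:  v_{1} + v_{8} = v_{4}  ⟹  sig = ⟨2 | 1⟩
  • {2,7}:  v_{2} + v_{7} = v_{6}  ⟹  sig = ⟨2 | 1⟩
  • {2,9}:  v_{2} + v_{9} = v_{4}  ⟹  sig = ⟨2 | 1⟩
  • {3,5}:  v_{3} + v_{5} = v_{4}  ⟹  sig = ⟨2 | 1⟩
  • {3,7}:  v_{3} + v_{7} = v_{8}  ⟹  sig = ⟨2 | 1⟩
  • {4,5}:  v_{4} + v_{5} = v_{1}  ⟹  sig = ⟨2 | 1⟩
  • {4,6}:  v_{4} + v_{6} = v_{2}  ⟹  sig = ⟨2 | 1⟩
  • {4,8}:  v_{4} + v_{8} = v_{3}  ⟹  sig = ⟨2 | 1⟩
  • {1,6}:  v_{1} + v_{6} = v_{2} + v_{5}  ⟹  sig = ⟨2 | 1 1⟩
  • {3,6}:  v_{3} + v_{6} = v_{2} + v_{8}  ⟹  sig = ⟨2 | 1 1⟩
  • {1,3}:  v_{1} + v_{3} = 2·v_{4}  ⟹  sig = ⟨2 | 2⟩

Signatures (|P|; sorted positive RHS coefficients), sorted:
{ ⟨2 | 0⟩ ×3,  ⟨2 | 1⟩ ×9,  ⟨2 | 1 1⟩ ×2,  ⟨2 | 2⟩ }


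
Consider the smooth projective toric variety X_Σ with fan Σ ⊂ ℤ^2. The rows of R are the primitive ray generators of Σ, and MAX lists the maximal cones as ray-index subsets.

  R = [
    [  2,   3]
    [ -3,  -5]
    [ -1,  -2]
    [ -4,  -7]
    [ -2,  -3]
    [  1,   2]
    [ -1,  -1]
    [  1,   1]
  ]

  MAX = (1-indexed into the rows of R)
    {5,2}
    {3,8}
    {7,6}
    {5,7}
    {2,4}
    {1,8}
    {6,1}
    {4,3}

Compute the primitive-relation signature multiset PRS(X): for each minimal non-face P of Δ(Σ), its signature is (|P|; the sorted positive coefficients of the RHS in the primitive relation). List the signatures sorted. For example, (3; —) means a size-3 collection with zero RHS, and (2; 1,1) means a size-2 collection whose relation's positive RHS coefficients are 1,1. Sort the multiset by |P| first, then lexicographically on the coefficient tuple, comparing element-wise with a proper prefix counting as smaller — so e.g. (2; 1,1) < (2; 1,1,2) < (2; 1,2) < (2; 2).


|primitive collections| = 20. Relations:

  {1,5}:  v_{1} + v_{5} = 0  →  sig = (2; —)
  {3,6}:  v_{3} + v_{6} = 0  →  sig = (2; —)
  {7,8}:  v_{7} + v_{8} = 0  →  sig = (2; —)
  {1,2}:  v_{1} + v_{2} = v_{3}  →  sig = (2; 1)
  {1,3}:  v_{1} + v_{3} = v_{8}  →  sig = (2; 1)
  {1,7}:  v_{1} + v_{7} = v_{6}  →  sig = (2; 1)
  {2,3}:  v_{2} + v_{3} = v_{4}  →  sig = (2; 1)
  {2,6}:  v_{2} + v_{6} = v_{5}  →  sig = (2; 1)
  {3,5}:  v_{3} + v_{5} = v_{2}  →  sig = (2; 1)
  {3,7}:  v_{3} + v_{7} = v_{5}  →  sig = (2; 1)
  {4,6}:  v_{4} + v_{6} = v_{2}  →  sig = (2; 1)
  {5,6}:  v_{5} + v_{6} = v_{7}  →  sig = (2; 1)
  {5,8}:  v_{5} + v_{8} = v_{3}  →  sig = (2; 1)
  {6,8}:  v_{6} + v_{8} = v_{1}  →  sig = (2; 1)
  {4,7}:  v_{4} + v_{7} = v_{2} + v_{5}  →  sig = (2; 1,1)
  {1,4}:  v_{1} + v_{4} = 2·v_{3}  →  sig = (2; 2)
  {2,7}:  v_{2} + v_{7} = 2·v_{5}  →  sig = (2; 2)
  {2,8}:  v_{2} + v_{8} = 2·v_{3}  →  sig = (2; 2)
  {4,5}:  v_{4} + v_{5} = 2·v_{2}  →  sig = (2; 2)
  {4,8}:  v_{4} + v_{8} = 3·v_{3}  →  sig = (2; 3)

Hence PRS(X_Σ) =
    (2; —)
    (2; —)
    (2; —)
    (2; 1)
    (2; 1)
    (2; 1)
    (2; 1)
    (2; 1)
    (2; 1)
    (2; 1)
    (2; 1)
    (2; 1)
    (2; 1)
    (2; 1)
    (2; 1,1)
    (2; 2)
    (2; 2)
    (2; 2)
    (2; 2)
    (2; 3)


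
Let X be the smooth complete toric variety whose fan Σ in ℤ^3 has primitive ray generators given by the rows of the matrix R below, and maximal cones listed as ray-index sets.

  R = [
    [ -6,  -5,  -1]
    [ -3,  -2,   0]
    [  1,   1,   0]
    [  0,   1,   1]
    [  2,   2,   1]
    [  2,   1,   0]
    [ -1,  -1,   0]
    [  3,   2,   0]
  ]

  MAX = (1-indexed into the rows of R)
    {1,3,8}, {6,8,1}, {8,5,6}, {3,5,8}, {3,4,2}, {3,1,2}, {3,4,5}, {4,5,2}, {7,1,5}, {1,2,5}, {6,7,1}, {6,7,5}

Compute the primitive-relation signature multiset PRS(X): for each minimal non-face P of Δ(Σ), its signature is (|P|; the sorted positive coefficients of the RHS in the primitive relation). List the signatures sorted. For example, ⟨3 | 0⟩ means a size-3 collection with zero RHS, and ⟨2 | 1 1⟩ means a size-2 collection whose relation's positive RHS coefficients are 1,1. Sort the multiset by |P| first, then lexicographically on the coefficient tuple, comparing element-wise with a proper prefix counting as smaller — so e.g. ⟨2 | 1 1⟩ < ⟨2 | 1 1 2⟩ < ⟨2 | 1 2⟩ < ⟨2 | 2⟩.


14 minimal non-faces of Δ(Σ) (on 8 rays):

  P={2,8}:  v_{2} + v_{8} = 0  so sig = ⟨2 | 0⟩
  P={3,7}:  v_{3} + v_{7} = 0  so sig = ⟨2 | 0⟩
  P={2,6}:  v_{2} + v_{6} = v_{7}  so sig = ⟨2 | 1⟩
  P={3,6}:  v_{3} + v_{6} = v_{8}  so sig = ⟨2 | 1⟩
  P={4,6}:  v_{4} + v_{6} = v_{5}  so sig = ⟨2 | 1⟩
  P={7,8}:  v_{7} + v_{8} = v_{6}  so sig = ⟨2 | 1⟩
  P={2,7}:  v_{2} + v_{7} = v_{1} + v_{5}  so sig = ⟨2 | 1 1⟩
  P={4,7}:  v_{4} + v_{7} = v_{2} + v_{5}  so sig = ⟨2 | 1 1⟩
  P={4,8}:  v_{4} + v_{8} = v_{3} + v_{5}  so sig = ⟨2 | 1 1⟩
  P={1,4}:  v_{1} + v_{4} = 2·v_{2}  so sig = ⟨2 | 2⟩
  P={1,3,5}:  v_{1} + v_{3} + v_{5} = v_{2}  so sig = ⟨3 | 1⟩
  P={1,5,8}:  v_{1} + v_{5} + v_{8} = v_{7}  so sig = ⟨3 | 1⟩
  P={2,3,5}:  v_{2} + v_{3} + v_{5} = v_{4}  so sig = ⟨3 | 1⟩
  P={1,5,6}:  v_{1} + v_{5} + v_{6} = 2·v_{7}  so sig = ⟨3 | 2⟩

Signatures (|P|; sorted positive RHS coefficients), sorted:
    ⟨2 | 0⟩
    ⟨2 | 0⟩
    ⟨2 | 1⟩
    ⟨2 | 1⟩
    ⟨2 | 1⟩
    ⟨2 | 1⟩
    ⟨2 | 1 1⟩
    ⟨2 | 1 1⟩
    ⟨2 | 1 1⟩
    ⟨2 | 2⟩
    ⟨3 | 1⟩
    ⟨3 | 1⟩
    ⟨3 | 1⟩
    ⟨3 | 2⟩


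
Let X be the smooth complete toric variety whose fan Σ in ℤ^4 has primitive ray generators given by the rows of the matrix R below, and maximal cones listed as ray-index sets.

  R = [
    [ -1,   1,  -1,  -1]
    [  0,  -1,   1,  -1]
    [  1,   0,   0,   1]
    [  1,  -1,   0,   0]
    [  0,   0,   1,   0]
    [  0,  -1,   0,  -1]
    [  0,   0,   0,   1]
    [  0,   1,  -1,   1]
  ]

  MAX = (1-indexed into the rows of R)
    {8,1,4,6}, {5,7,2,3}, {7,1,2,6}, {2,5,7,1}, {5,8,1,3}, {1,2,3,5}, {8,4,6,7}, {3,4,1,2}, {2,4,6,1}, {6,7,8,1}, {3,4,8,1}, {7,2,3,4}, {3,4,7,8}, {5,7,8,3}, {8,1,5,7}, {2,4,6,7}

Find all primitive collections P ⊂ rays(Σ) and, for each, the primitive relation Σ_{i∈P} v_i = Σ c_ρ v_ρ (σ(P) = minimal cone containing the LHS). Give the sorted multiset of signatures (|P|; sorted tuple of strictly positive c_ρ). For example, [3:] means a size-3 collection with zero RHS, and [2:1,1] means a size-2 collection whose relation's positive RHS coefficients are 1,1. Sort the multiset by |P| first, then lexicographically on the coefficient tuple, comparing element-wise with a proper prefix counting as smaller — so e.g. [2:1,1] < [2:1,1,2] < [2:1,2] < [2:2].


Σ has 6 primitive collections:

  P = {2,8}:  v_{2} + v_{8} = 0  →  sig = [2:]
  P = {3,6}:  v_{3} + v_{6} = v_{4}  →  sig = [2:1]
  P = {5,6}:  v_{5} + v_{6} = v_{2}  →  sig = [2:1]
  P = {4,5}:  v_{4} + v_{5} = v_{2} + v_{3}  →  sig = [2:1,1]
  P = {1,3,7}:  v_{1} + v_{3} + v_{7} = v_{8}  →  sig = [3:1]
  P = {1,4,7}:  v_{1} + v_{4} + v_{7} = v_{6} + v_{8}  →  sig = [3:1,1]

Sorted signature multiset PRS(X):
    [2:]
    [2:1]
    [2:1]
    [2:1,1]
    [3:1]
    [3:1,1]


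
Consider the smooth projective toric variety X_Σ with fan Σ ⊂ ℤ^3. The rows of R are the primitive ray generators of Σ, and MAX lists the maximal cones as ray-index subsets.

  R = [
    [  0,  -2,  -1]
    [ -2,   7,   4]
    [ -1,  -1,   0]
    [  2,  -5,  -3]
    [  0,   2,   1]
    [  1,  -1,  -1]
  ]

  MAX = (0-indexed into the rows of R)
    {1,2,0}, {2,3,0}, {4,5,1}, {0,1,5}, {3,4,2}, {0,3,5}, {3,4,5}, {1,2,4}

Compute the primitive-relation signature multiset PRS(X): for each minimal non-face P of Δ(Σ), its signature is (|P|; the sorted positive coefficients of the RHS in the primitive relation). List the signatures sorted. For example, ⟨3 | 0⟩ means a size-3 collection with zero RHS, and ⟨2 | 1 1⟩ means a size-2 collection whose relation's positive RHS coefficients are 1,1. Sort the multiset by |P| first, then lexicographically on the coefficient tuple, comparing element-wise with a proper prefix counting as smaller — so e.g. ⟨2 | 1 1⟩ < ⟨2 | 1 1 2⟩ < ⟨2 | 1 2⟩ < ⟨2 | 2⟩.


Δ(Σ) — 6 vertices, 3 min non-faces:

  • {0,4}:  v_{0} + v_{4} = 0 ; sig = ⟨2 | 0⟩
  • {1,3}:  v_{1} + v_{3} = v_{4} ; sig = ⟨2 | 1⟩
  • {2,5}:  v_{2} + v_{5} = v_{0} ; sig = ⟨2 | 1⟩

Sorted signature multiset PRS(X):
    ⟨2 | 0⟩
    ⟨2 | 1⟩
    ⟨2 | 1⟩


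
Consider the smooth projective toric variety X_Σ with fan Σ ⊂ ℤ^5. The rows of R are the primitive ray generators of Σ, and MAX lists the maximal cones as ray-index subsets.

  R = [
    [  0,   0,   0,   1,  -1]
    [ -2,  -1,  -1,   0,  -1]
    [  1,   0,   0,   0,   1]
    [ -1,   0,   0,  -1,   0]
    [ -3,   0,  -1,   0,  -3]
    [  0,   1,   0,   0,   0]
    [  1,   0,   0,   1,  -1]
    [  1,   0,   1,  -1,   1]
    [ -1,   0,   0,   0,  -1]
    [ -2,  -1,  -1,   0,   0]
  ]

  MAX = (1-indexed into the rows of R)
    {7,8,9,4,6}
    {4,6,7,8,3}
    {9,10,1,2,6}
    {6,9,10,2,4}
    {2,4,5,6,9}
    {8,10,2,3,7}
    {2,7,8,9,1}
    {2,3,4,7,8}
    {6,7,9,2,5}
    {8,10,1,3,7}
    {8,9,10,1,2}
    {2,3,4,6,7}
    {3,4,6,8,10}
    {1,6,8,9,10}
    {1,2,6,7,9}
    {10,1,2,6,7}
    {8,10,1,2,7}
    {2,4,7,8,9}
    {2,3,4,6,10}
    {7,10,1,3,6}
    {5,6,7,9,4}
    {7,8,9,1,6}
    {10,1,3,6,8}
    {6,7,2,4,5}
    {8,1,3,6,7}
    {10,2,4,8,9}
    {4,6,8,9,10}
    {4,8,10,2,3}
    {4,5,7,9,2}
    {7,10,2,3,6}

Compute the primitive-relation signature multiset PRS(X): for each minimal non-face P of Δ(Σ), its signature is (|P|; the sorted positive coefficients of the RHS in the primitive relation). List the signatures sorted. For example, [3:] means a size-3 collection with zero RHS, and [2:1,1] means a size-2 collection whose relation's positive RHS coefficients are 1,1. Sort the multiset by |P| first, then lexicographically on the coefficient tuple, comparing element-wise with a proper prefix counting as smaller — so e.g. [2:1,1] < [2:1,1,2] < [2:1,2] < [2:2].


Δ(Σ) — 10 vertices, 12 min non-faces:

  P={3,9}:  v_{3} + v_{9} = 0 ; sig = [2:]
  P={1,4}:  v_{1} + v_{4} = v_{9} ; sig = [2:1]
  P={3,5}:  v_{3} + v_{5} = v_{2} + v_{4} + v_{6} + v_{7} ; sig = [2:1,1,1,1]
  P={1,5}:  v_{1} + v_{5} = v_{2} + v_{6} + v_{7} + 2·v_{9} ; sig = [2:1,1,1,2]
  P={5,8}:  v_{5} + v_{8} = 2·v_{4} + v_{7} + v_{9} ; sig = [2:1,1,2]
  P={5,10}:  v_{5} + v_{10} = 2·v_{2} + v_{6} + v_{9} ; sig = [2:1,1,2]
  P={2,6,8}:  v_{2} + v_{6} + v_{8} = v_{4} ; sig = [3:1]
  P={4,7,10}:  v_{4} + v_{7} + v_{10} = v_{2} ; sig = [3:1]
  P={1,2,3}:  v_{1} + v_{2} + v_{3} = v_{7} + v_{10} ; sig = [3:1,1]
  P={7,9,10}:  v_{7} + v_{9} + v_{10} = v_{1} + v_{2} ; sig = [3:1,1]
  P={6,7,8,10}:  v_{6} + v_{7} + v_{8} + v_{10} = 0 ; sig = [4:]
  P={2,4,6,7,9}:  v_{2} + v_{4} + v_{6} + v_{7} + v_{9} = v_{5} ; sig = [5:1]

Sorted signature multiset PRS(X):
    [2:]
    [2:1]
    [2:1,1,1,1]
    [2:1,1,1,2]
    [2:1,1,2]
    [2:1,1,2]
    [3:1]
    [3:1]
    [3:1,1]
    [3:1,1]
    [4:]
    [5:1]


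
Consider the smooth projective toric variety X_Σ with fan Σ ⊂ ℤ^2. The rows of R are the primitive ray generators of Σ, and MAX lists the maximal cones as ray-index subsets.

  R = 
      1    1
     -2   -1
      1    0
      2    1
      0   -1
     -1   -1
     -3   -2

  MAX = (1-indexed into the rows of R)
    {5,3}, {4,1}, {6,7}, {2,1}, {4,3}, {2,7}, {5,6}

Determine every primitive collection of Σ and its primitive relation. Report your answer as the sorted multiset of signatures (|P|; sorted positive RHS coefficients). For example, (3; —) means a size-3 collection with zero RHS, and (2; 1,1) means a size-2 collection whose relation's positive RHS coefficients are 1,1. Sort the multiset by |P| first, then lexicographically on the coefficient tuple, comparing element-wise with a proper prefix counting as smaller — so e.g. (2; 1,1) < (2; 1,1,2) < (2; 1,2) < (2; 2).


Σ has 14 primitive collections:

  {1,6}:  v_{1} + v_{6} = 0  ⇒ sig = (2; —)
  {2,4}:  v_{2} + v_{4} = 0  ⇒ sig = (2; —)
  {1,3}:  v_{1} + v_{3} = v_{4}  ⇒ sig = (2; 1)
  {1,5}:  v_{1} + v_{5} = v_{3}  ⇒ sig = (2; 1)
  {1,7}:  v_{1} + v_{7} = v_{2}  ⇒ sig = (2; 1)
  {2,3}:  v_{2} + v_{3} = v_{6}  ⇒ sig = (2; 1)
  {2,6}:  v_{2} + v_{6} = v_{7}  ⇒ sig = (2; 1)
  {3,6}:  v_{3} + v_{6} = v_{5}  ⇒ sig = (2; 1)
  {4,6}:  v_{4} + v_{6} = v_{3}  ⇒ sig = (2; 1)
  {4,7}:  v_{4} + v_{7} = v_{6}  ⇒ sig = (2; 1)
  {2,5}:  v_{2} + v_{5} = 2·v_{6}  ⇒ sig = (2; 2)
  {3,7}:  v_{3} + v_{7} = 2·v_{6}  ⇒ sig = (2; 2)
  {4,5}:  v_{4} + v_{5} = 2·v_{3}  ⇒ sig = (2; 2)
  {5,7}:  v_{5} + v_{7} = 3·v_{6}  ⇒ sig = (2; 3)

Sorted signature multiset PRS(X):
[(2; —), (2; —), (2; 1), (2; 1), (2; 1), (2; 1), (2; 1), (2; 1), (2; 1), (2; 1), (2; 2), (2; 2), (2; 2), (2; 3)]


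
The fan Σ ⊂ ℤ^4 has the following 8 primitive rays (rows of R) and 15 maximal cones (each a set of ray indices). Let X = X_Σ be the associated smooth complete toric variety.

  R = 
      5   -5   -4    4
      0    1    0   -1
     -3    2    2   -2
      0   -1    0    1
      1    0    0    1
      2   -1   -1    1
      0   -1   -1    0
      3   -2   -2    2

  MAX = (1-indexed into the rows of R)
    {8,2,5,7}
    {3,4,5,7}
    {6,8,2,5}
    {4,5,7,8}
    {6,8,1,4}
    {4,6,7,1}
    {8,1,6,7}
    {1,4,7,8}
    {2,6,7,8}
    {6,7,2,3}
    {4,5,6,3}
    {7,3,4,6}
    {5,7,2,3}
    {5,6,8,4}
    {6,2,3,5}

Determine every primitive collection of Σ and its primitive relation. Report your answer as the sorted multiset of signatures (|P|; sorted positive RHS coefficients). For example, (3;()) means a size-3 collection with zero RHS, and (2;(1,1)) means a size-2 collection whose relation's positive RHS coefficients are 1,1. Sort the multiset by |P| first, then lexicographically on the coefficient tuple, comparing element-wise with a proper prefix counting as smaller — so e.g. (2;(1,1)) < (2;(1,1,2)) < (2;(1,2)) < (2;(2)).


Δ(Σ) — 8 vertices, 7 min non-faces:

  • {2,4}:  v_{2} + v_{4} = 0 ; sig = (2;())
  • {3,8}:  v_{3} + v_{8} = 0 ; sig = (2;())
  • {1,2}:  v_{1} + v_{2} = v_{6} + v_{7} + v_{8} ; sig = (2;(1,1,1))
  • {1,3}:  v_{1} + v_{3} = v_{4} + v_{6} + v_{7} ; sig = (2;(1,1,1))
  • {1,5}:  v_{1} + v_{5} = v_{4} + 2·v_{8} ; sig = (2;(1,2))
  • {5,6,7}:  v_{5} + v_{6} + v_{7} = v_{8} ; sig = (3;(1))
  • {4,6,7,8}:  v_{4} + v_{6} + v_{7} + v_{8} = v_{1} ; sig = (4;(1))

so the primitive-relation signature multiset is
[(2;()), (2;()), (2;(1,1,1)), (2;(1,1,1)), (2;(1,2)), (3;(1)), (4;(1))]


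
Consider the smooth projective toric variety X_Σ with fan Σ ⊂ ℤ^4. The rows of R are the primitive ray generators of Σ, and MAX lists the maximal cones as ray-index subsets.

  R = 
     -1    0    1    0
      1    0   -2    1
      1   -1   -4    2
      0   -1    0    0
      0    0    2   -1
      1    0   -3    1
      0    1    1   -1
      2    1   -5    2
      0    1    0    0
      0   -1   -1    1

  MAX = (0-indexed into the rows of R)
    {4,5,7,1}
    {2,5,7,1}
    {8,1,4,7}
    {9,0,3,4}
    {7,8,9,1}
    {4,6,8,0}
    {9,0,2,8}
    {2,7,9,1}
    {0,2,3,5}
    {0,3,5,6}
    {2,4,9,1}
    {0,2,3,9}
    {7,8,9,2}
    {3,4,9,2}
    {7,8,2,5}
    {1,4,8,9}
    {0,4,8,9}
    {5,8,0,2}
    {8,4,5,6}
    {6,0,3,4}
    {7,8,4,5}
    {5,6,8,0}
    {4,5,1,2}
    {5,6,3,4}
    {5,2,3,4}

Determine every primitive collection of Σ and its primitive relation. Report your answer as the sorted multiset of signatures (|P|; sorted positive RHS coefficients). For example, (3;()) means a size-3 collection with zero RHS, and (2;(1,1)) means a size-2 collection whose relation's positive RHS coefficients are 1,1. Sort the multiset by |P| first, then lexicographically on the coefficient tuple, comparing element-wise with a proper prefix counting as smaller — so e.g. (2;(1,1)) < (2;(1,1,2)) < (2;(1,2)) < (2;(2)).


|primitive collections| = 17. Relations:

  P = {3,8}:  v_{3} + v_{8} = 0 ; sig = (2;())
  P = {6,9}:  v_{6} + v_{9} = 0 ; sig = (2;())
  P = {2,6}:  v_{2} + v_{6} = v_{5} ; sig = (2;(1))
  P = {5,9}:  v_{5} + v_{9} = v_{2} ; sig = (2;(1))
  P = {0,1}:  v_{0} + v_{1} = v_{8} + v_{9} ; sig = (2;(1,1))
  P = {1,3}:  v_{1} + v_{3} = v_{2} + v_{4} ; sig = (2;(1,1))
  P = {3,7}:  v_{3} + v_{7} = v_{1} + v_{5} ; sig = (2;(1,1))
  P = {1,6}:  v_{1} + v_{6} = v_{4} + v_{5} + v_{8} ; sig = (2;(1,1,1))
  P = {0,7}:  v_{0} + v_{7} = v_{2} + 2·v_{8} ; sig = (2;(1,2))
  P = {6,7}:  v_{6} + v_{7} = v_{4} + 2·v_{5} + 2·v_{8} ; sig = (2;(1,2,2))
  P = {0,4,5}:  v_{0} + v_{4} + v_{5} = 0 ; sig = (3;())
  P = {0,2,4}:  v_{0} + v_{2} + v_{4} = v_{9} ; sig = (3;(1))
  P = {1,5,8}:  v_{1} + v_{5} + v_{8} = v_{7} ; sig = (3;(1))
  P = {2,4,8}:  v_{2} + v_{4} + v_{8} = v_{1} ; sig = (3;(1))
  P = {1,2,8}:  v_{1} + v_{2} + v_{8} = v_{7} + v_{9} ; sig = (3;(1,1))
  P = {2,4,7}:  v_{2} + v_{4} + v_{7} = 2·v_{1} + v_{5} ; sig = (3;(1,2))
  P = {4,7,9}:  v_{4} + v_{7} + v_{9} = 2·v_{1} ; sig = (3;(2))

so the primitive-relation signature multiset is
    |P|=2: 10 collections, coeffs (), (), (1), (1), (1,1), (1,1), (1,1), (1,1,1), (1,2), (1,2,2)
    |P|=3: 7 collections, coeffs (), (1), (1), (1), (1,1), (1,2), (2)


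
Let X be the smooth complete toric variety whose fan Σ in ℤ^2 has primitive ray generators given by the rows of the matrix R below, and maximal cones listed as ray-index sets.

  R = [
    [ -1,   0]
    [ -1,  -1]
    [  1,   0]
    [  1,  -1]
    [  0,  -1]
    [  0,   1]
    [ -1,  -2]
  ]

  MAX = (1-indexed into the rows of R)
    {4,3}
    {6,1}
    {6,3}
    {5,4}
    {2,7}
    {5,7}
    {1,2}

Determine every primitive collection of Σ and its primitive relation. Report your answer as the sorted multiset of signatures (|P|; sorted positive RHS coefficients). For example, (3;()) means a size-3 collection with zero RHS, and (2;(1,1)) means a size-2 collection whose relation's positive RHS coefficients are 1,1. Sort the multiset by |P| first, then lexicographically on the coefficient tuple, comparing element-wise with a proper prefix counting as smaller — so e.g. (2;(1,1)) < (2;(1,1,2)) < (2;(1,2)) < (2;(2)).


|primitive collections| = 14. Relations:

  {1,3}:  v_{1} + v_{3} = 0  ⇒ sig = (2;())
  {5,6}:  v_{5} + v_{6} = 0  ⇒ sig = (2;())
  {1,4}:  v_{1} + v_{4} = v_{5}  ⇒ sig = (2;(1))
  {1,5}:  v_{1} + v_{5} = v_{2}  ⇒ sig = (2;(1))
  {2,3}:  v_{2} + v_{3} = v_{5}  ⇒ sig = (2;(1))
  {2,5}:  v_{2} + v_{5} = v_{7}  ⇒ sig = (2;(1))
  {2,6}:  v_{2} + v_{6} = v_{1}  ⇒ sig = (2;(1))
  {3,5}:  v_{3} + v_{5} = v_{4}  ⇒ sig = (2;(1))
  {4,6}:  v_{4} + v_{6} = v_{3}  ⇒ sig = (2;(1))
  {6,7}:  v_{6} + v_{7} = v_{2}  ⇒ sig = (2;(1))
  {1,7}:  v_{1} + v_{7} = 2·v_{2}  ⇒ sig = (2;(2))
  {2,4}:  v_{2} + v_{4} = 2·v_{5}  ⇒ sig = (2;(2))
  {3,7}:  v_{3} + v_{7} = 2·v_{5}  ⇒ sig = (2;(2))
  {4,7}:  v_{4} + v_{7} = 3·v_{5}  ⇒ sig = (2;(3))

Signatures (|P|; sorted positive RHS coefficients), sorted:
{ (2;()) ×2,  (2;(1)) ×8,  (2;(2)) ×3,  (2;(3)) }


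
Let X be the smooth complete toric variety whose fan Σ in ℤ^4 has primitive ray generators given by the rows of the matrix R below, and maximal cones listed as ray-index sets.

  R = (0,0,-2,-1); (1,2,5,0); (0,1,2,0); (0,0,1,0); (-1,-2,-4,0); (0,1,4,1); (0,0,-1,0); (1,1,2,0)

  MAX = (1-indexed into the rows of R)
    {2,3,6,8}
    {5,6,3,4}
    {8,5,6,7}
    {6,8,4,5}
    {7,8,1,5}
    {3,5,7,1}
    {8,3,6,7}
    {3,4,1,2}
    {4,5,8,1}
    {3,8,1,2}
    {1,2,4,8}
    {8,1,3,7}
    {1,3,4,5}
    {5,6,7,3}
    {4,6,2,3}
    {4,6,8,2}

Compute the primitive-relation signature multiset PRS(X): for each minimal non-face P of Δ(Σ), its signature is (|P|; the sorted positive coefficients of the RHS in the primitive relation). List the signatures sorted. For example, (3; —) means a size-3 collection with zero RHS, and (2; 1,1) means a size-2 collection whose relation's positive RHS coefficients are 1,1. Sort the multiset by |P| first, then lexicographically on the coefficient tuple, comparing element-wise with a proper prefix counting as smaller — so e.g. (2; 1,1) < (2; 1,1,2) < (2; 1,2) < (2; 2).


6 minimal non-faces of Δ(Σ) (on 8 rays):

  P = {4,7}:  v_{4} + v_{7} = 0 — sig = (2; —)
  P = {1,6}:  v_{1} + v_{6} = v_{3} — sig = (2; 1)
  P = {2,5}:  v_{2} + v_{5} = v_{4} — sig = (2; 1)
  P = {2,7}:  v_{2} + v_{7} = v_{3} + v_{8} — sig = (2; 1,1)
  P = {3,5,8}:  v_{3} + v_{5} + v_{8} = 0 — sig = (3; —)
  P = {3,4,8}:  v_{3} + v_{4} + v_{8} = v_{2} — sig = (3; 1)

so the primitive-relation signature multiset is
    (2; —)
    (2; 1)
    (2; 1)
    (2; 1,1)
    (3; —)
    (3; 1)


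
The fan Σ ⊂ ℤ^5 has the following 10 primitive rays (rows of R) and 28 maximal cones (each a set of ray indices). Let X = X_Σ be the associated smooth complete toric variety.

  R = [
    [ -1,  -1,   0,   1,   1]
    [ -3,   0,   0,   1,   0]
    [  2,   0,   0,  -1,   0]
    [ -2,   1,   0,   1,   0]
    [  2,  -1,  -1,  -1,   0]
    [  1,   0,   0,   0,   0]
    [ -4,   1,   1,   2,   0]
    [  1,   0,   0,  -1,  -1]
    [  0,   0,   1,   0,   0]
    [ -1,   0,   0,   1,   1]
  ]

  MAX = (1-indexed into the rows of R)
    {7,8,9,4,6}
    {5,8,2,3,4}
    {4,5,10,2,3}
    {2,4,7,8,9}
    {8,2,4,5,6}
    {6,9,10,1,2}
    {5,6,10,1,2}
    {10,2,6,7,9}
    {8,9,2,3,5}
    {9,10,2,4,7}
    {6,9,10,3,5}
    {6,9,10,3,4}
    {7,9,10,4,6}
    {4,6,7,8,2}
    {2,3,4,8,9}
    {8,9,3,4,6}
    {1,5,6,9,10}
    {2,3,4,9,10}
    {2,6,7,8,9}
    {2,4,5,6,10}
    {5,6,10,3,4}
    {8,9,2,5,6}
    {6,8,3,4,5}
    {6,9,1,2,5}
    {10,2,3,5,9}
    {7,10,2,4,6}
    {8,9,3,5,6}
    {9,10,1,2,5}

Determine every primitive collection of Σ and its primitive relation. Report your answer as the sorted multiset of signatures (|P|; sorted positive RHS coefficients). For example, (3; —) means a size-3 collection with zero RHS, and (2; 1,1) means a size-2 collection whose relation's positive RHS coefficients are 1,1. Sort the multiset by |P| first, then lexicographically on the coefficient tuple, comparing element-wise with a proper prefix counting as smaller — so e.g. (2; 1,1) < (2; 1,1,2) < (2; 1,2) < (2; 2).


The 11 primitive collections of Σ (r=10, n=5):

  • {8,10}:  v_{8} + v_{10} = 0 ; sig = (2; —)
  • {3,7}:  v_{3} + v_{7} = v_{4} + v_{9} ; sig = (2; 1,1)
  • {5,7}:  v_{5} + v_{7} = v_{2} + v_{6} ; sig = (2; 1,1)
  • {1,3}:  v_{1} + v_{3} = v_{5} + v_{9} + v_{10} ; sig = (2; 1,1,1)
  • {1,4}:  v_{1} + v_{4} = v_{2} + v_{6} + v_{10} ; sig = (2; 1,1,1)
  • {1,8}:  v_{1} + v_{8} = v_{2} + v_{5} + v_{6} + v_{9} ; sig = (2; 1,1,1,1)
  • {1,7}:  v_{1} + v_{7} = 2·v_{2} + 2·v_{6} + v_{9} + v_{10} ; sig = (2; 1,1,2,2)
  • {2,3,6}:  v_{2} + v_{3} + v_{6} = 0 ; sig = (3; —)
  • {4,5,9}:  v_{4} + v_{5} + v_{9} = 0 ; sig = (3; —)
  • {2,4,6,9}:  v_{2} + v_{4} + v_{6} + v_{9} = v_{7} ; sig = (4; 1)
  • {2,5,6,9,10}:  v_{2} + v_{5} + v_{6} + v_{9} + v_{10} = v_{1} ; sig = (5; 1)

so the primitive-relation signature multiset is
[(2; —), (2; 1,1), (2; 1,1), (2; 1,1,1), (2; 1,1,1), (2; 1,1,1,1), (2; 1,1,2,2), (3; —), (3; —), (4; 1), (5; 1)]


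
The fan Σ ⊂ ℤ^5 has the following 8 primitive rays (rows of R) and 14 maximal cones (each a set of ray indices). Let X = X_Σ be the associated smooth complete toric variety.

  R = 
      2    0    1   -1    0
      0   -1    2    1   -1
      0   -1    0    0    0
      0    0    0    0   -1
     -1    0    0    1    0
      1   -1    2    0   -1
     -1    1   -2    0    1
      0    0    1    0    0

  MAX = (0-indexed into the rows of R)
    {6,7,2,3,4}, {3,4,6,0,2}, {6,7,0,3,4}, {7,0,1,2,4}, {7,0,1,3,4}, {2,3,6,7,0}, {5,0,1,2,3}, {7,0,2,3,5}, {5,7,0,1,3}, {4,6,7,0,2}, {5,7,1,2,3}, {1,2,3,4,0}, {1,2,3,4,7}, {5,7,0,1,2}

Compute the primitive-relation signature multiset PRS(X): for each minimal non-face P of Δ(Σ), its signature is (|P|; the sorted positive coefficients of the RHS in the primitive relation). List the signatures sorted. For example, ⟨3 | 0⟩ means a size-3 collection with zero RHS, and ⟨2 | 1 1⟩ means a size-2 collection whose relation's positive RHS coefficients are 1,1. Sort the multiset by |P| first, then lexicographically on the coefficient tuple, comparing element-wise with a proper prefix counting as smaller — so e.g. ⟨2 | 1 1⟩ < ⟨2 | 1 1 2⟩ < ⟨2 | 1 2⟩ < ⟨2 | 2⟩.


5 collections generate NE(X_Σ); each relation:

  {5,6}:  v_{5} + v_{6} = 0  so sig = ⟨2 | 0⟩
  {1,6}:  v_{1} + v_{6} = v_{4}  so sig = ⟨2 | 1⟩
  {4,5}:  v_{4} + v_{5} = v_{1}  so sig = ⟨2 | 1⟩
  {0,2,3,4,7}:  v_{0} + v_{2} + v_{3} + v_{4} + v_{7} = v_{5}  so sig = ⟨5 | 1⟩
  {0,1,2,3,7}:  v_{0} + v_{1} + v_{2} + v_{3} + v_{7} = 2·v_{5}  so sig = ⟨5 | 2⟩

Signatures (|P|; sorted positive RHS coefficients), sorted:
{ ⟨2 | 0⟩,  ⟨2 | 1⟩ ×2,  ⟨5 | 1⟩,  ⟨5 | 2⟩ }
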